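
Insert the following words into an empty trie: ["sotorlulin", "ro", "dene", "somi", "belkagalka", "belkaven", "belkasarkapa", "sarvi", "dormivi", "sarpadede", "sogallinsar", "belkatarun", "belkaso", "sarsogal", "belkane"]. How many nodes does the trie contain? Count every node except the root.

76

For each word, the new-node count is its length minus the longest prefix already in the trie:
  "sotorlulin" → 10 new (s, o, t, o, r, l, u, l, i, n)
  "ro" → 2 new (r, o)
  "dene" → 4 new (d, e, n, e)
  "somi" → prefix "so" already present; 2 new (m, i)
  "belkagalka" → 10 new (b, e, l, k, a, g, a, l, k, a)
  "belkaven" → prefix "belka" already present; 3 new (v, e, n)
  "belkasarkapa" → prefix "belka" already present; 7 new (s, a, r, k, a, p, a)
  "sarvi" → prefix "s" already present; 4 new (a, r, v, i)
  "dormivi" → prefix "d" already present; 6 new (o, r, m, i, v, i)
  "sarpadede" → prefix "sar" already present; 6 new (p, a, d, e, d, e)
  "sogallinsar" → prefix "so" already present; 9 new (g, a, l, l, i, n, s, a, r)
  "belkatarun" → prefix "belka" already present; 5 new (t, a, r, u, n)
  "belkaso" → prefix "belkas" already present; 1 new (o)
  "sarsogal" → prefix "sar" already present; 5 new (s, o, g, a, l)
  "belkane" → prefix "belka" already present; 2 new (n, e)
Total nodes = 10 + 2 + 4 + 2 + 10 + 3 + 7 + 4 + 6 + 6 + 9 + 5 + 1 + 5 + 2 = 76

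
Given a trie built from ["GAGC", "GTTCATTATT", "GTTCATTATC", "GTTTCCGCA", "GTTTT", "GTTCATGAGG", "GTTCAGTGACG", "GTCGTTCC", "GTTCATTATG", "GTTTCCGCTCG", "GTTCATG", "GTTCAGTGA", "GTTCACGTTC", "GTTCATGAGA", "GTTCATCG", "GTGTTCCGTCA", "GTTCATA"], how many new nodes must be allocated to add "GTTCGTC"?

Walking "GTTCGTC" from the root, the first 4 characters ("GTTC") follow existing edges; "G" is the first miss.
New nodes needed: |"GTTCGTC"| − 4 = 7 − 4 = 3.

3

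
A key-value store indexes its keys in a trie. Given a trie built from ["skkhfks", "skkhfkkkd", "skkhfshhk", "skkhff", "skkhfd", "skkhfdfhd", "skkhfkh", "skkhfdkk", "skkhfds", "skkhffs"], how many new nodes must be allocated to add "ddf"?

"ddf" shares no prefix with any stored word, so all 3 characters open new nodes.
3 − 0 = 3 new nodes.

3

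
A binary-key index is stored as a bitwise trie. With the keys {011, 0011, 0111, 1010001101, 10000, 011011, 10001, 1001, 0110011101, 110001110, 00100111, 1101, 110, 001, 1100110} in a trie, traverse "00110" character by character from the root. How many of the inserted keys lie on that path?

Check each prefix of "00110" against the stored set — each match is an end-marker on the path.
Prefixes of the query that are stored words: "001", "0011"
Count: 2

2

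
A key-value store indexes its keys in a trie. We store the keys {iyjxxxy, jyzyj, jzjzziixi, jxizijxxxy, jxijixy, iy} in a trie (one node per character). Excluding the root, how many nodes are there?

33

For each word, the new-node count is its length minus the longest prefix already in the trie:
  "iyjxxxy" → 7 new (i, y, j, x, x, x, y)
  "jyzyj" → 5 new (j, y, z, y, j)
  "jzjzziixi" → prefix "j" already present; 8 new (z, j, z, z, i, i, x, i)
  "jxizijxxxy" → prefix "j" already present; 9 new (x, i, z, i, j, x, x, x, y)
  "jxijixy" → prefix "jxi" already present; 4 new (j, i, x, y)
  "iy" → prefix "iy" already present; 0 new (none)
Total nodes = 7 + 5 + 8 + 9 + 4 + 0 = 33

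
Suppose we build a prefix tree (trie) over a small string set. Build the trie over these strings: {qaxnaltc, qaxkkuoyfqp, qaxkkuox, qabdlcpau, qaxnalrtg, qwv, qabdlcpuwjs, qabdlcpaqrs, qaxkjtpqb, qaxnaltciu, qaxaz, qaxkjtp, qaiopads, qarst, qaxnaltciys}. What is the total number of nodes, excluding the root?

Count nodes per top-level branch (shared prefixes stored once):
  'q'-branch (qabdlcpaqrs, qabdlcpau, qabdlcpuwjs, qaiopads, qarst, qaxaz, qaxkjtp, qaxkjtpqb, qaxkkuox, qaxkkuoyfqp, qaxnalrtg, qaxnaltc, qaxnaltciu, qaxnaltciys, qwv): 56 nodes
Sum: 56

56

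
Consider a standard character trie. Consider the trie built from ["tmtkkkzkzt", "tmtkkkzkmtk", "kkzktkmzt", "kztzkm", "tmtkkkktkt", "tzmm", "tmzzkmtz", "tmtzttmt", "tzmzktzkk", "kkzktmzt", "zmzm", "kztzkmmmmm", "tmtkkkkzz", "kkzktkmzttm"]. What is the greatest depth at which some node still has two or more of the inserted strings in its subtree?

9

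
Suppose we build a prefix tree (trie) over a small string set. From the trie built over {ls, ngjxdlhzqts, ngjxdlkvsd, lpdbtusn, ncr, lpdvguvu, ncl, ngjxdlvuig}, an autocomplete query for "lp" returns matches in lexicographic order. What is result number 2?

lpdvguvu

DFS of the "lp" subtree visits, in order: "lpdbtusn", "lpdvguvu"
Position 2: lpdvguvu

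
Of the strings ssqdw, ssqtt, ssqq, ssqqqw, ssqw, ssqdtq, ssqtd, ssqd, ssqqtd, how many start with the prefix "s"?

Traverse to the node for "s", then collect every word in that subtree.
Words under "s": ssqd, ssqdtq, ssqdw, ssqq, ssqqqw, ssqqtd, ssqtd, ssqtt, ssqw
Count: 9

9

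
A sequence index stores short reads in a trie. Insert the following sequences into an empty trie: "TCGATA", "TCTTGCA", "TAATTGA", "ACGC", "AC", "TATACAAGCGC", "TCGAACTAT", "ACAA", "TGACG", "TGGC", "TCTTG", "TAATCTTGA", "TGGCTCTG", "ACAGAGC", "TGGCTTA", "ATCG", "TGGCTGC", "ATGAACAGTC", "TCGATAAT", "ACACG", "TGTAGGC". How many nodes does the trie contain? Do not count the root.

Count nodes per top-level branch (shared prefixes stored once):
  'A'-branch (AC, ACAA, ACACG, ACAGAGC, ACGC, ATCG, ATGAACAGTC): 23 nodes
  'T'-branch (TAATCTTGA, TAATTGA, TATACAAGCGC, TCGAACTAT, TCGATA, TCGATAAT, TCTTG, TCTTGCA, TGACG, TGGC, TGGCTCTG, TGGCTGC, TGGCTTA, TGTAGGC): 57 nodes
Sum: 80

80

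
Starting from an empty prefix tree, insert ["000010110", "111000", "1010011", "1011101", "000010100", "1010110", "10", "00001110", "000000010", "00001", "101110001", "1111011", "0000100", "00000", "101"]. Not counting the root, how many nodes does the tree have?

46

For each word, the new-node count is its length minus the longest prefix already in the trie:
  "000010110" → 9 new (0, 0, 0, 0, 1, 0, 1, 1, 0)
  "111000" → 6 new (1, 1, 1, 0, 0, 0)
  "1010011" → prefix "1" already present; 6 new (0, 1, 0, 0, 1, 1)
  "1011101" → prefix "101" already present; 4 new (1, 1, 0, 1)
  "000010100" → prefix "0000101" already present; 2 new (0, 0)
  "1010110" → prefix "1010" already present; 3 new (1, 1, 0)
  "10" → prefix "10" already present; 0 new (none)
  "00001110" → prefix "00001" already present; 3 new (1, 1, 0)
  "000000010" → prefix "0000" already present; 5 new (0, 0, 0, 1, 0)
  "00001" → prefix "00001" already present; 0 new (none)
  "101110001" → prefix "101110" already present; 3 new (0, 0, 1)
  "1111011" → prefix "111" already present; 4 new (1, 0, 1, 1)
  "0000100" → prefix "000010" already present; 1 new (0)
  "00000" → prefix "00000" already present; 0 new (none)
  "101" → prefix "101" already present; 0 new (none)
Total nodes = 9 + 6 + 6 + 4 + 2 + 3 + 0 + 3 + 5 + 0 + 3 + 4 + 1 + 0 + 0 = 46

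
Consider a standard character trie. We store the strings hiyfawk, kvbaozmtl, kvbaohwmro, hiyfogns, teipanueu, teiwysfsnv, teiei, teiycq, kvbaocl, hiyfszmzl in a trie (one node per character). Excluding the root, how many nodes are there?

For each word, the new-node count is its length minus the longest prefix already in the trie:
  "hiyfawk" → 7 new (h, i, y, f, a, w, k)
  "kvbaozmtl" → 9 new (k, v, b, a, o, z, m, t, l)
  "kvbaohwmro" → prefix "kvbao" already present; 5 new (h, w, m, r, o)
  "hiyfogns" → prefix "hiyf" already present; 4 new (o, g, n, s)
  "teipanueu" → 9 new (t, e, i, p, a, n, u, e, u)
  "teiwysfsnv" → prefix "tei" already present; 7 new (w, y, s, f, s, n, v)
  "teiei" → prefix "tei" already present; 2 new (e, i)
  "teiycq" → prefix "tei" already present; 3 new (y, c, q)
  "kvbaocl" → prefix "kvbao" already present; 2 new (c, l)
  "hiyfszmzl" → prefix "hiyf" already present; 5 new (s, z, m, z, l)
Total nodes = 7 + 9 + 5 + 4 + 9 + 7 + 2 + 3 + 2 + 5 = 53

53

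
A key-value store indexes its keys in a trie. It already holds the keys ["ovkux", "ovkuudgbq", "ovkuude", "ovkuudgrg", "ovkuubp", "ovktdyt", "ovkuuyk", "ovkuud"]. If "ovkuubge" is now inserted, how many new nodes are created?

"ovkuub" is already a path in the trie; the remaining "ge" must be added.
New nodes needed: |"ovkuubge"| − 6 = 8 − 6 = 2.

2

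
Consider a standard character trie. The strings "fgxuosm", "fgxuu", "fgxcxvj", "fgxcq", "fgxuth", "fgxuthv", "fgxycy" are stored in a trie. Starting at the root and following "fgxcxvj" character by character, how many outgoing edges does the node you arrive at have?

0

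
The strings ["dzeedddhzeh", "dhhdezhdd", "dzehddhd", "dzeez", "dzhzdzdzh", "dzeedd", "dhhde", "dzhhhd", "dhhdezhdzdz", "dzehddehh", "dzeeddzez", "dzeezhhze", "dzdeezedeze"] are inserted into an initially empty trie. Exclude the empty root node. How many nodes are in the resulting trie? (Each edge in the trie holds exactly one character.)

57

Trace insertions, counting only characters that open a new branch:
  "dzeedddhzeh" → 11 new (d, z, e, e, d, d, d, h, z, e, h)
  "dhhdezhdd" → prefix "d" already present; 8 new (h, h, d, e, z, h, d, d)
  "dzehddhd" → prefix "dze" already present; 5 new (h, d, d, h, d)
  "dzeez" → prefix "dzee" already present; 1 new (z)
  "dzhzdzdzh" → prefix "dz" already present; 7 new (h, z, d, z, d, z, h)
  "dzeedd" → prefix "dzeedd" already present; 0 new (none)
  "dhhde" → prefix "dhhde" already present; 0 new (none)
  "dzhhhd" → prefix "dzh" already present; 3 new (h, h, d)
  "dhhdezhdzdz" → prefix "dhhdezhd" already present; 3 new (z, d, z)
  "dzehddehh" → prefix "dzehdd" already present; 3 new (e, h, h)
  "dzeeddzez" → prefix "dzeedd" already present; 3 new (z, e, z)
  "dzeezhhze" → prefix "dzeez" already present; 4 new (h, h, z, e)
  "dzdeezedeze" → prefix "dz" already present; 9 new (d, e, e, z, e, d, e, z, e)
Total nodes = 11 + 8 + 5 + 1 + 7 + 0 + 0 + 3 + 3 + 3 + 3 + 4 + 9 = 57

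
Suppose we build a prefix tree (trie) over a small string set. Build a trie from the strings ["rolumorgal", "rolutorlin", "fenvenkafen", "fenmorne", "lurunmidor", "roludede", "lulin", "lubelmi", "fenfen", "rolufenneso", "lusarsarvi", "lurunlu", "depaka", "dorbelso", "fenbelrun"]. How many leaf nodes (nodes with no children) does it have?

Leaves are exactly the stored words that no other stored word extends.
Those words: "depaka", "dorbelso", "fenbelrun", "fenfen", "fenmorne", "fenvenkafen", "lubelmi", "lulin", "lurunlu", "lurunmidor", "lusarsarvi", "roludede", "rolufenneso", "rolumorgal", "rolutorlin"
Leaf count: 15

15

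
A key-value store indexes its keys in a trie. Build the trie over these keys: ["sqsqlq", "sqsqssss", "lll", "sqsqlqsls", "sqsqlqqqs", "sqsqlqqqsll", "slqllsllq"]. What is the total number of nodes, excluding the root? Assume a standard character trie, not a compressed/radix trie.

Count nodes per top-level branch (shared prefixes stored once):
  'l'-branch (lll): 3 nodes
  's'-branch (slqllsllq, sqsqlq, sqsqlqqqs, sqsqlqqqsll, sqsqlqsls, sqsqssss): 26 nodes
Sum: 29

29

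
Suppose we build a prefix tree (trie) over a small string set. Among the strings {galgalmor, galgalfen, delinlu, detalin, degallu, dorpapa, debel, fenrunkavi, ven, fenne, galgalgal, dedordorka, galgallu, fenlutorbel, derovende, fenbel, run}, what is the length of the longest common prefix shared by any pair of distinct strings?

6

Equivalently: take the maximum, over all pairs, of their longest common prefix length.
"galgalfen" and "galgalgal" agree on "galgal" (6 characters) before diverging; nothing deeper is shared.
Longest shared-prefix length: 6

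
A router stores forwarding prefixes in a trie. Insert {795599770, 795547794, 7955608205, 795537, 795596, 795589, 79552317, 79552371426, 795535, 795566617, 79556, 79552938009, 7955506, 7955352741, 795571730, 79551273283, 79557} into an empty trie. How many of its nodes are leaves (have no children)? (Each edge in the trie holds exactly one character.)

A leaf is a node with no children — equivalently, the end of a word that is not a proper prefix of any other stored word.
Those words: "79551273283", "79552317", "79552371426", "79552938009", "7955352741", "795537", "795547794", "7955506", "7955608205", "795566617", "795571730", "795589", "795596", "795599770"
Leaf count: 14

14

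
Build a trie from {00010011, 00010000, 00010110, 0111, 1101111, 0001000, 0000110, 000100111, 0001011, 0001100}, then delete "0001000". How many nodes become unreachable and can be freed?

0

Walk "0001000" from the leaf back toward the root, removing each node that no remaining word uses.
Every node on "0001000" is still needed (e.g. by "00010000"), so nothing is freed.
Nodes removed: 0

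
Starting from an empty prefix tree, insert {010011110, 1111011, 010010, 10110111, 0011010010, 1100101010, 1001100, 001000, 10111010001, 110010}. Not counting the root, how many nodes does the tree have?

56

Trace insertions, counting only characters that open a new branch:
  "010011110" → 9 new (0, 1, 0, 0, 1, 1, 1, 1, 0)
  "1111011" → 7 new (1, 1, 1, 1, 0, 1, 1)
  "010010" → prefix "01001" already present; 1 new (0)
  "10110111" → prefix "1" already present; 7 new (0, 1, 1, 0, 1, 1, 1)
  "0011010010" → prefix "0" already present; 9 new (0, 1, 1, 0, 1, 0, 0, 1, 0)
  "1100101010" → prefix "11" already present; 8 new (0, 0, 1, 0, 1, 0, 1, 0)
  "1001100" → prefix "10" already present; 5 new (0, 1, 1, 0, 0)
  "001000" → prefix "001" already present; 3 new (0, 0, 0)
  "10111010001" → prefix "1011" already present; 7 new (1, 0, 1, 0, 0, 0, 1)
  "110010" → prefix "110010" already present; 0 new (none)
Total nodes = 9 + 7 + 1 + 7 + 9 + 8 + 5 + 3 + 7 + 0 = 56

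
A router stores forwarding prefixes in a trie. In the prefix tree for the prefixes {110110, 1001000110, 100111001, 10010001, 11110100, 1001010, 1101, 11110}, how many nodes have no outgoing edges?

Leaves are exactly the stored words that no other stored word extends.
Those words: "1001000110", "1001010", "100111001", "110110", "11110100"
Leaf count: 5

5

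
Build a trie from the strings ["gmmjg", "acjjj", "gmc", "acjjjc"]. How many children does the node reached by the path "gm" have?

The children of the "gm" node are the distinct next characters among strings starting with "gm".
Distinct next characters after "gm": c, m.
That node has 2 child edges.

2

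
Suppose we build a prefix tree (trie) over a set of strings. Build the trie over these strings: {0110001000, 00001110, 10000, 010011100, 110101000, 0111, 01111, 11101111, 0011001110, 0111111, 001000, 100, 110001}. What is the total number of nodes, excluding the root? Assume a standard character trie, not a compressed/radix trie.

Trace insertions, counting only characters that open a new branch:
  "0110001000" → 10 new (0, 1, 1, 0, 0, 0, 1, 0, 0, 0)
  "00001110" → prefix "0" already present; 7 new (0, 0, 0, 1, 1, 1, 0)
  "10000" → 5 new (1, 0, 0, 0, 0)
  "010011100" → prefix "01" already present; 7 new (0, 0, 1, 1, 1, 0, 0)
  "110101000" → prefix "1" already present; 8 new (1, 0, 1, 0, 1, 0, 0, 0)
  "0111" → prefix "011" already present; 1 new (1)
  "01111" → prefix "0111" already present; 1 new (1)
  "11101111" → prefix "11" already present; 6 new (1, 0, 1, 1, 1, 1)
  "0011001110" → prefix "00" already present; 8 new (1, 1, 0, 0, 1, 1, 1, 0)
  "0111111" → prefix "01111" already present; 2 new (1, 1)
  "001000" → prefix "001" already present; 3 new (0, 0, 0)
  "100" → prefix "100" already present; 0 new (none)
  "110001" → prefix "110" already present; 3 new (0, 0, 1)
Total nodes = 10 + 7 + 5 + 7 + 8 + 1 + 1 + 6 + 8 + 2 + 3 + 0 + 3 = 61

61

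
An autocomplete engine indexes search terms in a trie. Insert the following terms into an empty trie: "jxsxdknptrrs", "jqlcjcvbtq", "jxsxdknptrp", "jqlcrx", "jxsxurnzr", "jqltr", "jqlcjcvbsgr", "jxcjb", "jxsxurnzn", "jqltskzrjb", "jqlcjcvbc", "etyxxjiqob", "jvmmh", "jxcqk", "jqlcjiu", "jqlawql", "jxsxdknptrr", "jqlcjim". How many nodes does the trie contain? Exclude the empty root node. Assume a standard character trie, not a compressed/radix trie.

Insert word by word; a character creates a node only if that edge doesn't already exist:
  "jxsxdknptrrs" → 12 new (j, x, s, x, d, k, n, p, t, r, r, s)
  "jqlcjcvbtq" → prefix "j" already present; 9 new (q, l, c, j, c, v, b, t, q)
  "jxsxdknptrp" → prefix "jxsxdknptr" already present; 1 new (p)
  "jqlcrx" → prefix "jqlc" already present; 2 new (r, x)
  "jxsxurnzr" → prefix "jxsx" already present; 5 new (u, r, n, z, r)
  "jqltr" → prefix "jql" already present; 2 new (t, r)
  "jqlcjcvbsgr" → prefix "jqlcjcvb" already present; 3 new (s, g, r)
  "jxcjb" → prefix "jx" already present; 3 new (c, j, b)
  "jxsxurnzn" → prefix "jxsxurnz" already present; 1 new (n)
  "jqltskzrjb" → prefix "jqlt" already present; 6 new (s, k, z, r, j, b)
  "jqlcjcvbc" → prefix "jqlcjcvb" already present; 1 new (c)
  "etyxxjiqob" → 10 new (e, t, y, x, x, j, i, q, o, b)
  "jvmmh" → prefix "j" already present; 4 new (v, m, m, h)
  "jxcqk" → prefix "jxc" already present; 2 new (q, k)
  "jqlcjiu" → prefix "jqlcj" already present; 2 new (i, u)
  "jqlawql" → prefix "jql" already present; 4 new (a, w, q, l)
  "jxsxdknptrr" → prefix "jxsxdknptrr" already present; 0 new (none)
  "jqlcjim" → prefix "jqlcji" already present; 1 new (m)
Total nodes = 12 + 9 + 1 + 2 + 5 + 2 + 3 + 3 + 1 + 6 + 1 + 10 + 4 + 2 + 2 + 4 + 0 + 1 = 68

68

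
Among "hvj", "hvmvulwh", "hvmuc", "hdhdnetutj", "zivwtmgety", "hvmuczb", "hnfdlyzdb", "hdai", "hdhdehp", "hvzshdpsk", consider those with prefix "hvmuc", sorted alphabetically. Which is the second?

hvmuczb

DFS of the "hvmuc" subtree visits, in order: "hvmuc", "hvmuczb"
The 2nd is hvmuczb.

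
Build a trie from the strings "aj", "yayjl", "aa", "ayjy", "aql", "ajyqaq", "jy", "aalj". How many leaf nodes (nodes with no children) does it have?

6

Leaves are exactly the stored words that no other stored word extends.
Those words: "aalj", "ajyqaq", "aql", "ayjy", "jy", "yayjl"
Leaf count: 6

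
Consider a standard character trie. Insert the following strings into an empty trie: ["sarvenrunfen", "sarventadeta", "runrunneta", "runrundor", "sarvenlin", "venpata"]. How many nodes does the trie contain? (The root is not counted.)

Count nodes per top-level branch (shared prefixes stored once):
  'r'-branch (runrundor, runrunneta): 13 nodes
  's'-branch (sarvenlin, sarvenrunfen, sarventadeta): 21 nodes
  'v'-branch (venpata): 7 nodes
Sum: 41

41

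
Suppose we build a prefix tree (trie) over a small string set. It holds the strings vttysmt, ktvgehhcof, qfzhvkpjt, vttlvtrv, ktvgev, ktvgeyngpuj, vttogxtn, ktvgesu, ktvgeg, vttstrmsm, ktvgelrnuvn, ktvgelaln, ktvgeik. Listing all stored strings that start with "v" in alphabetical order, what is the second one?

Filter for "v…" and sort: "vttlvtrv", "vttogxtn", "vttstrmsm", "vttysmt"
Position 2: vttogxtn

vttogxtn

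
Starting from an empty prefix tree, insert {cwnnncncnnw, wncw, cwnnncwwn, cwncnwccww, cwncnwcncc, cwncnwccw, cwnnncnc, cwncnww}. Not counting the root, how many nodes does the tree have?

29

Trace insertions, counting only characters that open a new branch:
  "cwnnncncnnw" → 11 new (c, w, n, n, n, c, n, c, n, n, w)
  "wncw" → 4 new (w, n, c, w)
  "cwnnncwwn" → prefix "cwnnnc" already present; 3 new (w, w, n)
  "cwncnwccww" → prefix "cwn" already present; 7 new (c, n, w, c, c, w, w)
  "cwncnwcncc" → prefix "cwncnwc" already present; 3 new (n, c, c)
  "cwncnwccw" → prefix "cwncnwccw" already present; 0 new (none)
  "cwnnncnc" → prefix "cwnnncnc" already present; 0 new (none)
  "cwncnww" → prefix "cwncnw" already present; 1 new (w)
Total nodes = 11 + 4 + 3 + 7 + 3 + 0 + 0 + 1 = 29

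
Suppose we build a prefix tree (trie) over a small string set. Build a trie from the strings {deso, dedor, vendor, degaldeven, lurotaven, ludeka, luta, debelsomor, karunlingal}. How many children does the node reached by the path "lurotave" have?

1

Follow the path "lurotave" to its node, then look at its outgoing edges.
Distinct next characters after "lurotave": n.
That node has 1 child edge.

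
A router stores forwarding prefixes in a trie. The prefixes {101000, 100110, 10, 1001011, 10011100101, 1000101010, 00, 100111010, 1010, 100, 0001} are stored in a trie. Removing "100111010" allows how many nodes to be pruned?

After clearing the end-marker at "100111010", prune upward until reaching a node still needed by another word.
The suffix "10" (2 nodes) is used only by "100111010"; the node for "1001110" still has the child "0", so pruning stops there.
Nodes removed: 2

2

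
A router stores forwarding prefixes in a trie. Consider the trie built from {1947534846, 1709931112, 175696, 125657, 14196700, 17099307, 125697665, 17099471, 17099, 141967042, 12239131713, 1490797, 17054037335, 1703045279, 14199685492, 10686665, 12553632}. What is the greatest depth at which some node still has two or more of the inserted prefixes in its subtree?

7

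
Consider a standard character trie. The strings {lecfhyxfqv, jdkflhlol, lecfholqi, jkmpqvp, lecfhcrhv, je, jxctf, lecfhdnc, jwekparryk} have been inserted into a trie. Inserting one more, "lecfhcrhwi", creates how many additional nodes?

"lecfhcrh" is already a path in the trie; the remaining "wi" must be added.
Each of the 2 remaining characters creates one node.

2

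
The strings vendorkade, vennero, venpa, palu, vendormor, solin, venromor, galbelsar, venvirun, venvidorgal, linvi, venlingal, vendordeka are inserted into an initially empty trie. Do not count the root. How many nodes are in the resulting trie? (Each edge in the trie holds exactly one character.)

68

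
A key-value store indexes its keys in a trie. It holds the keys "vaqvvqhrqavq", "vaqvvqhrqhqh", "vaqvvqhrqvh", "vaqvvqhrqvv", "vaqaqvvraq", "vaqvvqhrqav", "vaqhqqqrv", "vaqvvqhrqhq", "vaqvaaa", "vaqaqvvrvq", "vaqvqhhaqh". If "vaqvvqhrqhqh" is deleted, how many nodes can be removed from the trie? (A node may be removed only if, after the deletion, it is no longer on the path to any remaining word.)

1

A node on "vaqvvqhrqhqh"'s path can go only if nothing else ends at it or branches off below it.
The suffix "h" (1 node) is used only by "vaqvvqhrqhqh"; "vaqvvqhrqhq" is itself a stored word, so pruning stops there.
Nodes removed: 1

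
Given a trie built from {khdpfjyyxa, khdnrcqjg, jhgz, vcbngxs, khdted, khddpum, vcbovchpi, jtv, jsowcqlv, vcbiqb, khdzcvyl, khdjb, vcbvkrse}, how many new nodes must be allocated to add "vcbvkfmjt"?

4

"vcbvk" is already a path in the trie; the remaining "fmjt" must be added.
Each of the 4 remaining characters creates one node.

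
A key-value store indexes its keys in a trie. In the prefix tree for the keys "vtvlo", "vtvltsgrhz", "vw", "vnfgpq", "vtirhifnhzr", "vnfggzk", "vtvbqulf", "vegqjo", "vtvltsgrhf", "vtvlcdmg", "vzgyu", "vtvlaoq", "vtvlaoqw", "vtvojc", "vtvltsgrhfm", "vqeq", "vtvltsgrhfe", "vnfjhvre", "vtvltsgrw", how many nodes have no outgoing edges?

17

A leaf is a node with no children — equivalently, the end of a word that is not a proper prefix of any other stored word.
Those words: "vegqjo", "vnfggzk", "vnfgpq", "vnfjhvre", "vqeq", "vtirhifnhzr", "vtvbqulf", "vtvlaoqw", "vtvlcdmg", "vtvlo", "vtvltsgrhfe", "vtvltsgrhfm", "vtvltsgrhz", "vtvltsgrw", "vtvojc", "vw", "vzgyu"
Leaf count: 17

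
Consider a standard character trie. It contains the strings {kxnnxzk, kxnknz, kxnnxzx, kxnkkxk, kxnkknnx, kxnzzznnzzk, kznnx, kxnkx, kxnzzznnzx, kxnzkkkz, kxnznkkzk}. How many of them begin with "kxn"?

10

Traverse to the node for "kxn", then collect every word in that subtree.
Matches: "kxnkknnx", "kxnkkxk", "kxnknz", "kxnkx", "kxnnxzk", "kxnnxzx", "kxnzkkkz", "kxnznkkzk", "kxnzzznnzx", "kxnzzznnzzk"
Count: 10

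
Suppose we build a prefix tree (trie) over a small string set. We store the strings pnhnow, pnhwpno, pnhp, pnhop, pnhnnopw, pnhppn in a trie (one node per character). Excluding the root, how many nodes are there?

19

Trace insertions, counting only characters that open a new branch:
  "pnhnow" → 6 new (p, n, h, n, o, w)
  "pnhwpno" → prefix "pnh" already present; 4 new (w, p, n, o)
  "pnhp" → prefix "pnh" already present; 1 new (p)
  "pnhop" → prefix "pnh" already present; 2 new (o, p)
  "pnhnnopw" → prefix "pnhn" already present; 4 new (n, o, p, w)
  "pnhppn" → prefix "pnhp" already present; 2 new (p, n)
Total nodes = 6 + 4 + 1 + 2 + 4 + 2 = 19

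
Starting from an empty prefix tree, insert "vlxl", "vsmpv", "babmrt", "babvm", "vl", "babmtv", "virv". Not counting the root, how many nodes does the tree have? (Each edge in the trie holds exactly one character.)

For each word, the new-node count is its length minus the longest prefix already in the trie:
  "vlxl" → 4 new (v, l, x, l)
  "vsmpv" → prefix "v" already present; 4 new (s, m, p, v)
  "babmrt" → 6 new (b, a, b, m, r, t)
  "babvm" → prefix "bab" already present; 2 new (v, m)
  "vl" → prefix "vl" already present; 0 new (none)
  "babmtv" → prefix "babm" already present; 2 new (t, v)
  "virv" → prefix "v" already present; 3 new (i, r, v)
Total nodes = 4 + 4 + 6 + 2 + 0 + 2 + 3 = 21

21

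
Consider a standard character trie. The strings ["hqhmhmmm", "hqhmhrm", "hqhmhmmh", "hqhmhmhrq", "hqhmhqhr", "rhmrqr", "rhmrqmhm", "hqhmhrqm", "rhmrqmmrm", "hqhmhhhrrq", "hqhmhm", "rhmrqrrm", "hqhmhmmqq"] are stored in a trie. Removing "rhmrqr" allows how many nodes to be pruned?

After clearing the end-marker at "rhmrqr", prune upward until reaching a node still needed by another word.
Every node on "rhmrqr" is still needed (e.g. by "rhmrqrrm"), so nothing is freed.
Nodes removed: 0

0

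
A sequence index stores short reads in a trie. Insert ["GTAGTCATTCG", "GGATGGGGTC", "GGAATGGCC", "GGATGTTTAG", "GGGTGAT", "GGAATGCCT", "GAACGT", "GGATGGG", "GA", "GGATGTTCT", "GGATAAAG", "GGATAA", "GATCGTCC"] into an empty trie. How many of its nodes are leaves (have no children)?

10

Leaves are exactly the stored words that no other stored word extends.
Those words: "GAACGT", "GATCGTCC", "GGAATGCCT", "GGAATGGCC", "GGATAAAG", "GGATGGGGTC", "GGATGTTCT", "GGATGTTTAG", "GGGTGAT", "GTAGTCATTCG"
Leaf count: 10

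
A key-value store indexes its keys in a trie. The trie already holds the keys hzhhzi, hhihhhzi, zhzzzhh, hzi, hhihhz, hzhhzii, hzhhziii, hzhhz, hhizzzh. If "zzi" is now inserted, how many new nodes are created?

2

Walking "zzi" from the root, the first 1 characters ("z") follow existing edges; "z" is the first miss.
So 3 − 1 = 2 new nodes.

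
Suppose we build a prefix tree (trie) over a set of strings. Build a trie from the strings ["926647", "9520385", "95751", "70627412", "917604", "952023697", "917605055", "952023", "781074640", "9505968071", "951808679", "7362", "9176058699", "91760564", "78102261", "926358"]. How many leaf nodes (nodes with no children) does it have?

15

Leaves are exactly the stored words that no other stored word extends.
Those words: "70627412", "7362", "78102261", "781074640", "917604", "917605055", "91760564", "9176058699", "926358", "926647", "9505968071", "951808679", "952023697", "9520385", "95751"
Leaf count: 15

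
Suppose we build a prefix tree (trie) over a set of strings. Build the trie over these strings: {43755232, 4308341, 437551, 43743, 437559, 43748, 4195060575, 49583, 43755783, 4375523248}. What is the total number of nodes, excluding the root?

For each word, the new-node count is its length minus the longest prefix already in the trie:
  "43755232" → 8 new (4, 3, 7, 5, 5, 2, 3, 2)
  "4308341" → prefix "43" already present; 5 new (0, 8, 3, 4, 1)
  "437551" → prefix "43755" already present; 1 new (1)
  "43743" → prefix "437" already present; 2 new (4, 3)
  "437559" → prefix "43755" already present; 1 new (9)
  "43748" → prefix "4374" already present; 1 new (8)
  "4195060575" → prefix "4" already present; 9 new (1, 9, 5, 0, 6, 0, 5, 7, 5)
  "49583" → prefix "4" already present; 4 new (9, 5, 8, 3)
  "43755783" → prefix "43755" already present; 3 new (7, 8, 3)
  "4375523248" → prefix "43755232" already present; 2 new (4, 8)
Total nodes = 8 + 5 + 1 + 2 + 1 + 1 + 9 + 4 + 3 + 2 = 36

36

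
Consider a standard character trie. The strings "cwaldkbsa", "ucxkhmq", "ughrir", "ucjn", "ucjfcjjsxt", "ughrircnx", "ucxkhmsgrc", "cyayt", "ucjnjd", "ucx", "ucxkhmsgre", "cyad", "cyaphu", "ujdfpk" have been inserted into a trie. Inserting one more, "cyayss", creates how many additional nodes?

The longest prefix of "cyayss" already in the trie is "cyay" (length 4).
So 6 − 4 = 2 new nodes.

2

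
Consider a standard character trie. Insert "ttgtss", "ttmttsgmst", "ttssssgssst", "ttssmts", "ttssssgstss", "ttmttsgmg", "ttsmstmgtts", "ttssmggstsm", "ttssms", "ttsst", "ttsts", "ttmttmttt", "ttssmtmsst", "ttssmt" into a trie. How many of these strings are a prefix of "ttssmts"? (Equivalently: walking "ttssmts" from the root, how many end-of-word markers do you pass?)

Walk "ttssmts" from the root; an end-of-word marker is hit whenever a stored word is a prefix of "ttssmts".
Prefixes of the query that are stored words: "ttssmt", "ttssmts"
Count: 2

2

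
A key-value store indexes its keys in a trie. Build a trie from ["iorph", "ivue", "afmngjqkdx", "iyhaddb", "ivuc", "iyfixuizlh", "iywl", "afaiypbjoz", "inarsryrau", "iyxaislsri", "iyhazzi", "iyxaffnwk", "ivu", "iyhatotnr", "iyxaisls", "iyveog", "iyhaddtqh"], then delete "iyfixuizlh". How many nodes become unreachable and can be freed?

Walk "iyfixuizlh" from the leaf back toward the root, removing each node that no remaining word uses.
The suffix "fixuizlh" (8 nodes) is used only by "iyfixuizlh"; the node for "iy" still has the child "h", so pruning stops there.
Nodes removed: 8

8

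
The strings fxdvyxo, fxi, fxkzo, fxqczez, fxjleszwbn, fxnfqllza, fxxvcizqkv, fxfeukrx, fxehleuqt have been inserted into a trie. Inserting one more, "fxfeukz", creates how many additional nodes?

1

The longest prefix of "fxfeukz" already in the trie is "fxfeuk" (length 6).
So 7 − 6 = 1 new nodes.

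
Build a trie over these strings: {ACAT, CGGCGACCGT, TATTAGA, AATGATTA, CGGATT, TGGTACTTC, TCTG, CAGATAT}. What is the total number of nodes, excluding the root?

48

Insert word by word; a character creates a node only if that edge doesn't already exist:
  "ACAT" → 4 new (A, C, A, T)
  "CGGCGACCGT" → 10 new (C, G, G, C, G, A, C, C, G, T)
  "TATTAGA" → 7 new (T, A, T, T, A, G, A)
  "AATGATTA" → prefix "A" already present; 7 new (A, T, G, A, T, T, A)
  "CGGATT" → prefix "CGG" already present; 3 new (A, T, T)
  "TGGTACTTC" → prefix "T" already present; 8 new (G, G, T, A, C, T, T, C)
  "TCTG" → prefix "T" already present; 3 new (C, T, G)
  "CAGATAT" → prefix "C" already present; 6 new (A, G, A, T, A, T)
Total nodes = 4 + 10 + 7 + 7 + 3 + 8 + 3 + 6 = 48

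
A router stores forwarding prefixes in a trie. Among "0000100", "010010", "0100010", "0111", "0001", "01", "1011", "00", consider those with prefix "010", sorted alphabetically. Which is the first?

0100010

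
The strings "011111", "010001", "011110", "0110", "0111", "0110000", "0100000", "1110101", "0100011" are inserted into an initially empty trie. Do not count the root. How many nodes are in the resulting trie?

Trie structure (* marks end of a word):
(root)
├─ 0
│  └─ 1
│     ├─ 0
│     │  └─ 0
│     │     └─ 0
│     │        ├─ 0
│     │        │  └─ 0 *
│     │        └─ 1 *
│     │           └─ 1 *
│     └─ 1
│        ├─ 0 *
│        │  └─ 0
│        │     └─ 0
│        │        └─ 0 *
│        └─ 1 *
│           └─ 1
│              ├─ 0 *
│              └─ 1 *
└─ 1
   └─ 1
      └─ 1
         └─ 0
            └─ 1
               └─ 0
                  └─ 1 *
Counting every labelled node above: 25.

25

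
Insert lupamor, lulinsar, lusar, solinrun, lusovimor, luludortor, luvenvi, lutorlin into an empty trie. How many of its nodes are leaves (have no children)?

Leaves are exactly the stored words that no other stored word extends.
Those words: "lulinsar", "luludortor", "lupamor", "lusar", "lusovimor", "lutorlin", "luvenvi", "solinrun"
Leaf count: 8

8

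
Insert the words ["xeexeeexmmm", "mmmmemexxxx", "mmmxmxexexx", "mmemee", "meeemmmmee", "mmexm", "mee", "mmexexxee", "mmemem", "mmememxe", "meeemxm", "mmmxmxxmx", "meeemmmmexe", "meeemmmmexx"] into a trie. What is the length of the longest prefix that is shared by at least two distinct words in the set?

10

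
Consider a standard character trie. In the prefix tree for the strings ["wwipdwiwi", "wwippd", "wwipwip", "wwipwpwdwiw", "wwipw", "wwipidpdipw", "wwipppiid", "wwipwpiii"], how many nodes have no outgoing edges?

Leaves are exactly the stored words that no other stored word extends.
Those words: "wwipdwiwi", "wwipidpdipw", "wwippd", "wwipppiid", "wwipwip", "wwipwpiii", "wwipwpwdwiw"
Leaf count: 7

7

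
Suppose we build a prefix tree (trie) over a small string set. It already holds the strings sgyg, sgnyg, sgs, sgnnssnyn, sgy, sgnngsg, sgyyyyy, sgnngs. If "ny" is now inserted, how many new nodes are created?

2

No existing word starts with "n", so every character of "ny" needs a new node.
2 − 0 = 2 new nodes.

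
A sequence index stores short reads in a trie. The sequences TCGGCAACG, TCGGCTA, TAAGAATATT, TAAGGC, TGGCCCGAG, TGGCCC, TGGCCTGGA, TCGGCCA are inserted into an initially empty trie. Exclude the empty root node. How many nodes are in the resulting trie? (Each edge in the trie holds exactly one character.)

Insert word by word; a character creates a node only if that edge doesn't already exist:
  "TCGGCAACG" → 9 new (T, C, G, G, C, A, A, C, G)
  "TCGGCTA" → prefix "TCGGC" already present; 2 new (T, A)
  "TAAGAATATT" → prefix "T" already present; 9 new (A, A, G, A, A, T, A, T, T)
  "TAAGGC" → prefix "TAAG" already present; 2 new (G, C)
  "TGGCCCGAG" → prefix "T" already present; 8 new (G, G, C, C, C, G, A, G)
  "TGGCCC" → prefix "TGGCCC" already present; 0 new (none)
  "TGGCCTGGA" → prefix "TGGCC" already present; 4 new (T, G, G, A)
  "TCGGCCA" → prefix "TCGGC" already present; 2 new (C, A)
Total nodes = 9 + 2 + 9 + 2 + 8 + 0 + 4 + 2 = 36

36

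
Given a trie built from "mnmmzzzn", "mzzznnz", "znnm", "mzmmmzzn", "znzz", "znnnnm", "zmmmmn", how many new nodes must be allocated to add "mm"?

The longest prefix of "mm" already in the trie is "m" (length 1).
New nodes needed: |"mm"| − 1 = 2 − 1 = 1.

1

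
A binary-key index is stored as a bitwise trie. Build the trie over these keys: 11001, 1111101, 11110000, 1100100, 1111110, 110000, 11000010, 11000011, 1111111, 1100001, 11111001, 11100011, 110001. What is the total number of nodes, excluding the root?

32

Trie structure (* marks end of a word):
(root)
└─ 1
   └─ 1
      ├─ 0
      │  └─ 0
      │     ├─ 0
      │     │  ├─ 0 *
      │     │  │  └─ 1 *
      │     │  │     ├─ 0 *
      │     │  │     └─ 1 *
      │     │  └─ 1 *
      │     └─ 1 *
      │        └─ 0
      │           └─ 0 *
      └─ 1
         ├─ 0
         │  └─ 0
         │     └─ 0
         │        └─ 1
         │           └─ 1 *
         └─ 1
            ├─ 0
            │  └─ 0
            │     └─ 0
            │        └─ 0 *
            └─ 1
               ├─ 0
               │  ├─ 0
               │  │  └─ 1 *
               │  └─ 1 *
               └─ 1
                  ├─ 0 *
                  └─ 1 *
Counting every labelled node above: 32.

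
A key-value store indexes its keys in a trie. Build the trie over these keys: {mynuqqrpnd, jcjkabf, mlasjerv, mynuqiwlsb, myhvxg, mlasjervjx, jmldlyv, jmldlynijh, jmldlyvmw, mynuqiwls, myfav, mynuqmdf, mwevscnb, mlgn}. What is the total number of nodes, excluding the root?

62

For each word, the new-node count is its length minus the longest prefix already in the trie:
  "mynuqqrpnd" → 10 new (m, y, n, u, q, q, r, p, n, d)
  "jcjkabf" → 7 new (j, c, j, k, a, b, f)
  "mlasjerv" → prefix "m" already present; 7 new (l, a, s, j, e, r, v)
  "mynuqiwlsb" → prefix "mynuq" already present; 5 new (i, w, l, s, b)
  "myhvxg" → prefix "my" already present; 4 new (h, v, x, g)
  "mlasjervjx" → prefix "mlasjerv" already present; 2 new (j, x)
  "jmldlyv" → prefix "j" already present; 6 new (m, l, d, l, y, v)
  "jmldlynijh" → prefix "jmldly" already present; 4 new (n, i, j, h)
  "jmldlyvmw" → prefix "jmldlyv" already present; 2 new (m, w)
  "mynuqiwls" → prefix "mynuqiwls" already present; 0 new (none)
  "myfav" → prefix "my" already present; 3 new (f, a, v)
  "mynuqmdf" → prefix "mynuq" already present; 3 new (m, d, f)
  "mwevscnb" → prefix "m" already present; 7 new (w, e, v, s, c, n, b)
  "mlgn" → prefix "ml" already present; 2 new (g, n)
Total nodes = 10 + 7 + 7 + 5 + 4 + 2 + 6 + 4 + 2 + 0 + 3 + 3 + 7 + 2 = 62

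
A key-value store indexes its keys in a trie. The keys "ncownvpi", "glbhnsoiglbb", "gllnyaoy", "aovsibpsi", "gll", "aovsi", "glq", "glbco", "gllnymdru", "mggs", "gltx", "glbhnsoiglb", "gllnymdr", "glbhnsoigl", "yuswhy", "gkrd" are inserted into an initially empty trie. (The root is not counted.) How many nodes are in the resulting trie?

Count nodes per top-level branch (shared prefixes stored once):
  'a'-branch (aovsi, aovsibpsi): 9 nodes
  'g'-branch (gkrd, glbco, glbhnsoigl, glbhnsoiglb, glbhnsoiglbb, gll, gllnyaoy, gllnymdr, gllnymdru, glq, gltx): 30 nodes
  'm'-branch (mggs): 4 nodes
  'n'-branch (ncownvpi): 8 nodes
  'y'-branch (yuswhy): 6 nodes
Sum: 57

57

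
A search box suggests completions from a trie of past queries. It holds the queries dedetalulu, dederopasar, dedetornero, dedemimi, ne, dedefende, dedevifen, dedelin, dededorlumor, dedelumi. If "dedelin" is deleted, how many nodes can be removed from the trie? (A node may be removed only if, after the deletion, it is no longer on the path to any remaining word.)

After clearing the end-marker at "dedelin", prune upward until reaching a node still needed by another word.
The suffix "in" (2 nodes) is used only by "dedelin"; the node for "dedel" still has the child "u", so pruning stops there.
Nodes removed: 2

2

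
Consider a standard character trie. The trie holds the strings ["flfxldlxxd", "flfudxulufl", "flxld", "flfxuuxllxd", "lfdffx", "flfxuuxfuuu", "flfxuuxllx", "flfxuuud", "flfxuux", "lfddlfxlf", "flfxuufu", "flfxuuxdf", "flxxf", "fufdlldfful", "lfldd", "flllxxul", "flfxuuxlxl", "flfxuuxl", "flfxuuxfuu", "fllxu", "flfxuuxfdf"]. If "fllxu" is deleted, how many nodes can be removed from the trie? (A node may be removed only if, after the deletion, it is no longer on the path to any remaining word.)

2

After clearing the end-marker at "fllxu", prune upward until reaching a node still needed by another word.
The suffix "xu" (2 nodes) is used only by "fllxu"; the node for "fll" still has the child "l", so pruning stops there.
Nodes removed: 2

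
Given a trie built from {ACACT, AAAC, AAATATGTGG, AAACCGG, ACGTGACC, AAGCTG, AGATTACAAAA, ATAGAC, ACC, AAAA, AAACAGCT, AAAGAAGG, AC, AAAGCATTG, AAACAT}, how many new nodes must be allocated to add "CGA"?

No existing word starts with "C", so every character of "CGA" needs a new node.
3 − 0 = 3 new nodes.

3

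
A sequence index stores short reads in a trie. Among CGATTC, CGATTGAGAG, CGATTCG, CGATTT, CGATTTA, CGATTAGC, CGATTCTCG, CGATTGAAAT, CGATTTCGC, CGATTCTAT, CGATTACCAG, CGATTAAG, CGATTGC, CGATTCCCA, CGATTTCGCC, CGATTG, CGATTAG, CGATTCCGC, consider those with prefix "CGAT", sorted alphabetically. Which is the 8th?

Words with prefix "CGAT", in lexicographic order: "CGATTAAG", "CGATTACCAG", "CGATTAG", "CGATTAGC", "CGATTC", "CGATTCCCA", "CGATTCCGC", "CGATTCG", "CGATTCTAT", "CGATTCTCG", "CGATTG", "CGATTGAAAT", "CGATTGAGAG", "CGATTGC", "CGATTT", "CGATTTA", "CGATTTCGC", "CGATTTCGCC"
The 8th is CGATTCG.

CGATTCG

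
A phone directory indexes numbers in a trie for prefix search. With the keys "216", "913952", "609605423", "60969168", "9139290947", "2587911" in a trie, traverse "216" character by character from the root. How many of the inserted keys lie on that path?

Check each prefix of "216" against the stored set — each match is an end-marker on the path.
Prefixes of the query that are stored words: "216"
Count: 1

1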